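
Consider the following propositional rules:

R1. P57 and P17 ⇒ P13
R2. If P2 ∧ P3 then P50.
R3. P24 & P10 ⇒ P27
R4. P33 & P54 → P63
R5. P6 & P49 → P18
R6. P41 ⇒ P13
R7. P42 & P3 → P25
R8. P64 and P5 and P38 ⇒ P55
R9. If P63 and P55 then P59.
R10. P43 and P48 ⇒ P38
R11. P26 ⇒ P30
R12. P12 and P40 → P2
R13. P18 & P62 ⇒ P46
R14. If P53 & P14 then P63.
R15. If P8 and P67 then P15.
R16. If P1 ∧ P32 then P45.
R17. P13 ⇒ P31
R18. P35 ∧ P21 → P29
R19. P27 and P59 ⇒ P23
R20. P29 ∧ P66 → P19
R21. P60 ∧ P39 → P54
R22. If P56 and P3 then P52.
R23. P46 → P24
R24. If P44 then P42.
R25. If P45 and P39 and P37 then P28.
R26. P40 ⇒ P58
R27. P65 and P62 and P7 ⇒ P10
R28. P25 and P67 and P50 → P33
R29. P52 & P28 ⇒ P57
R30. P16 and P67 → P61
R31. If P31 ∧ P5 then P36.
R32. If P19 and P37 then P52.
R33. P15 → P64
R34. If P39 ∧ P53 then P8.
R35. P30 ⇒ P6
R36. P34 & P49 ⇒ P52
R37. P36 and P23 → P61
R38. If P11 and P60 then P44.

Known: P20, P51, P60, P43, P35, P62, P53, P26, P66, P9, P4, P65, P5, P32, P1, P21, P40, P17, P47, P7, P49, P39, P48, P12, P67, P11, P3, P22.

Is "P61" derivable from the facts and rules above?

Forward chaining from the given facts derives: P38, P30, P2, P45, P29, P19, P54, P58, P10, P8, P6, P44, P50, P18, P46, P15, P24, P42, P64, P27, P25, P55, P33, P63, P59, P23.
Rules concluding P61: R30 needs P16; R37 needs P36 — none of these are established.

No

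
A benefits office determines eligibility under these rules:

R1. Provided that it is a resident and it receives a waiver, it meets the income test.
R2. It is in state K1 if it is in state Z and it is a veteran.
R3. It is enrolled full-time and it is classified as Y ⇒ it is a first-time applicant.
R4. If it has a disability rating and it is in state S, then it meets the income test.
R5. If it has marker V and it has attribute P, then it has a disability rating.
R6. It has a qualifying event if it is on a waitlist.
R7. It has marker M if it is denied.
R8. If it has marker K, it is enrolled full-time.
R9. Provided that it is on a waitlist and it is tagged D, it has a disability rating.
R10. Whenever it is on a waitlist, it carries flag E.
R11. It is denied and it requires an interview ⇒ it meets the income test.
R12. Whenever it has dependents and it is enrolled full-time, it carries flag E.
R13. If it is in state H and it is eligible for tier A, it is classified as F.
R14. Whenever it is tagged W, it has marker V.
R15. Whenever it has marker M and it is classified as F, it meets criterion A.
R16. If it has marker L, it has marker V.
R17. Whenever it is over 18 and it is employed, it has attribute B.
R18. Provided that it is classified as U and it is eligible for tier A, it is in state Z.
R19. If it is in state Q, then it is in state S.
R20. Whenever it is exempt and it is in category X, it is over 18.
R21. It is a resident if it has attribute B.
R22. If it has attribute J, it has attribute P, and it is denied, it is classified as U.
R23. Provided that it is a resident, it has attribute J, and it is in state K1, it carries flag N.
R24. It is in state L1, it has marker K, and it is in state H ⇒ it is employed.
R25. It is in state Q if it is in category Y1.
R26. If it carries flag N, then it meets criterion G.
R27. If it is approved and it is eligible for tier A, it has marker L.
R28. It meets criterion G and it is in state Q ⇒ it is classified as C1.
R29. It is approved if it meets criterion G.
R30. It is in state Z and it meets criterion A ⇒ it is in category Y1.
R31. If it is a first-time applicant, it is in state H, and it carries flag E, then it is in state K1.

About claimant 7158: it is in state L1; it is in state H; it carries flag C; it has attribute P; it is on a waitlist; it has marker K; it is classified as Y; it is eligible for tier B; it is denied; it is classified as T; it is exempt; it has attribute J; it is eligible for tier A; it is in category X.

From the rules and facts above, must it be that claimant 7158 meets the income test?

Yes

By R7 (it is denied): it has marker M.
By R8 (it has marker K): it is enrolled full-time.
By R10 (it is on a waitlist): it carries flag E.
By R13 (it is in state H, it is eligible for tier A): it is classified as F.
By R15 (it has marker M, it is classified as F): it meets criterion A.
By R20 (it is exempt, it is in category X): it is over 18.
By R22 (it has attribute J, it has attribute P, it is denied): it is classified as U.
By R24 (it is in state L1, it has marker K, it is in state H): it is employed.
By R3 (it is enrolled full-time, it is classified as Y): it is a first-time applicant.
By R17 (it is over 18, it is employed): it has attribute B.
By R18 (it is classified as U, it is eligible for tier A): it is in state Z.
By R21 (it has attribute B): it is a resident.
By R30 (it is in state Z, it meets criterion A): it is in category Y1.
By R31 (it is a first-time applicant, it is in state H, it carries flag E): it is in state K1.
By R23 (it is a resident, it has attribute J, it is in state K1): it carries flag N.
By R25 (it is in category Y1): it is in state Q.
By R26 (it carries flag N): it meets criterion G.
By R29 (it meets criterion G): it is approved.
By R19 (it is in state Q): it is in state S.
By R27 (it is approved, it is eligible for tier A): it has marker L.
By R16 (it has marker L): it has marker V.
By R5 (it has marker V, it has attribute P): it has a disability rating.
By R4 (it has a disability rating, it is in state S): it meets the income test.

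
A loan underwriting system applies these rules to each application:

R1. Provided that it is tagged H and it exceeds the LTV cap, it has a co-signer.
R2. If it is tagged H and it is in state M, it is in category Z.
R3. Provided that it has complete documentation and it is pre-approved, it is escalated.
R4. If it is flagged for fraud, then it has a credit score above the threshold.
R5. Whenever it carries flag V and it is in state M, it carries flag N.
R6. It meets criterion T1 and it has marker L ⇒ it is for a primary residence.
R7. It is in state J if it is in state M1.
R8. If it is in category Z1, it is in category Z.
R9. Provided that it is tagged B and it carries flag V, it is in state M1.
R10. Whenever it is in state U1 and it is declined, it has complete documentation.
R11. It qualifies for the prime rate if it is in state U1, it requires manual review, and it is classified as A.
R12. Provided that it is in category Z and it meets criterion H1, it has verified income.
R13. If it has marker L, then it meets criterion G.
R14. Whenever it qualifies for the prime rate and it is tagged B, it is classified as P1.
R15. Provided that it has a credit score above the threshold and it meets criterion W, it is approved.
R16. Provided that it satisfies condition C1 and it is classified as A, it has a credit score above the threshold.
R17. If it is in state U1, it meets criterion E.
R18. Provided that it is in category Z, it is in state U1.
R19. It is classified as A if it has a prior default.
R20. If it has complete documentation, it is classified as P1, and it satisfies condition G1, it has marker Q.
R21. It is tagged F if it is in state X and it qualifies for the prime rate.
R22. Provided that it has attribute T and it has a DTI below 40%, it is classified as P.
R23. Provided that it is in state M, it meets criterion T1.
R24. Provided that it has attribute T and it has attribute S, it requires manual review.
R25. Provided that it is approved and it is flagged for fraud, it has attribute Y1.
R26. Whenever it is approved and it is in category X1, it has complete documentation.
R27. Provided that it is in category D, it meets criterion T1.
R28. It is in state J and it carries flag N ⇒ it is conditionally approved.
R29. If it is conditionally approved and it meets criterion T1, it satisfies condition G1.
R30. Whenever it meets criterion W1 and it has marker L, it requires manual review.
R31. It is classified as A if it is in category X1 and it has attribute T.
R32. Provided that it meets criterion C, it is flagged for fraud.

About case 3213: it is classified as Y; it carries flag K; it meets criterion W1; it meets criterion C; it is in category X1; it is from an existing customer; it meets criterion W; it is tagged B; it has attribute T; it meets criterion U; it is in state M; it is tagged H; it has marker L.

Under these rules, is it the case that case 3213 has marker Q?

No

Forward chaining from the given facts derives: is in category Z, meets criterion G, is in state U1, meets criterion T1, requires manual review, is classified as A, is flagged for fraud, has a credit score above the threshold, is for a primary residence, qualifies for the prime rate, is classified as P1, is approved, meets criterion E, has attribute Y1, has complete documentation.
The only rule concluding "it has marker Q" is R20, which needs "it satisfies condition G1"; that is never established.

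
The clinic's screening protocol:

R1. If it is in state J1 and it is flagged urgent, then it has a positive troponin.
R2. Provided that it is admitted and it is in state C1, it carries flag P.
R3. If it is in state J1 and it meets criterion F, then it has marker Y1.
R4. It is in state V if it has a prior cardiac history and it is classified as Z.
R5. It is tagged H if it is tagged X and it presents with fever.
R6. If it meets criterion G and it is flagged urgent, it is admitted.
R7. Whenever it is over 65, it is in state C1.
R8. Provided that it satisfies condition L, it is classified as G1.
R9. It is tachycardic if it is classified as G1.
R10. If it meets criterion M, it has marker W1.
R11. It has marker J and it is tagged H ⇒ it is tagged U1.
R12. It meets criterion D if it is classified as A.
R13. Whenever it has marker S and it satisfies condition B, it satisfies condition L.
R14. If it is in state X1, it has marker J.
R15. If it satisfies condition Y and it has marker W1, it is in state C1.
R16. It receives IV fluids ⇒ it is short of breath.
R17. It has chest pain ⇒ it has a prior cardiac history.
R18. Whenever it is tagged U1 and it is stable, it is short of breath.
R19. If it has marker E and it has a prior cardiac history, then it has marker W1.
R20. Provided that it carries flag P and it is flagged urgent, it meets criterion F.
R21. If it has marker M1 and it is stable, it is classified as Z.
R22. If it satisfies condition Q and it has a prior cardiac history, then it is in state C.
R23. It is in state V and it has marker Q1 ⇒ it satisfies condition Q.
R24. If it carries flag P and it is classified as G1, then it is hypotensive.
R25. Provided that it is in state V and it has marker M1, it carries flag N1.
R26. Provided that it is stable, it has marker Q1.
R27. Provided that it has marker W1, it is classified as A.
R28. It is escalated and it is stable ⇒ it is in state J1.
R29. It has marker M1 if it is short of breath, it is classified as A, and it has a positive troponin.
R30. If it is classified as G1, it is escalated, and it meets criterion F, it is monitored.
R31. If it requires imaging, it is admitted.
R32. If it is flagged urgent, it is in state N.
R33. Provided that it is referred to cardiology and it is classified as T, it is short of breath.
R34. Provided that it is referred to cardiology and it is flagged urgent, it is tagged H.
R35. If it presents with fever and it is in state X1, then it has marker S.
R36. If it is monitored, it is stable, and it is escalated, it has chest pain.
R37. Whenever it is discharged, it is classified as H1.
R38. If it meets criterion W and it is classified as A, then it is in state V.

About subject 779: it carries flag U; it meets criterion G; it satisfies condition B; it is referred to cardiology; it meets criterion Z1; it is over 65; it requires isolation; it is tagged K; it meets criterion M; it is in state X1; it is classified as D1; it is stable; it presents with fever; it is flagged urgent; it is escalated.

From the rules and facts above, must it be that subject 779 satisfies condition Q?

Yes

By R6 (it meets criterion G, it is flagged urgent): it is admitted.
By R7 (it is over 65): it is in state C1.
By R10 (it meets criterion M): it has marker W1.
By R14 (it is in state X1): it has marker J.
By R26 (it is stable): it has marker Q1.
By R27 (it has marker W1): it is classified as A.
By R28 (it is escalated, it is stable): it is in state J1.
By R34 (it is referred to cardiology, it is flagged urgent): it is tagged H.
By R35 (it presents with fever, it is in state X1): it has marker S.
By R1 (it is in state J1, it is flagged urgent): it has a positive troponin.
By R2 (it is admitted, it is in state C1): it carries flag P.
By R11 (it has marker J, it is tagged H): it is tagged U1.
By R13 (it has marker S, it satisfies condition B): it satisfies condition L.
By R18 (it is tagged U1, it is stable): it is short of breath.
By R20 (it carries flag P, it is flagged urgent): it meets criterion F.
By R29 (it is short of breath, it is classified as A, it has a positive troponin): it has marker M1.
By R8 (it satisfies condition L): it is classified as G1.
By R21 (it has marker M1, it is stable): it is classified as Z.
By R30 (it is classified as G1, it is escalated, it meets criterion F): it is monitored.
By R36 (it is monitored, it is stable, it is escalated): it has chest pain.
By R17 (it has chest pain): it has a prior cardiac history.
By R4 (it has a prior cardiac history, it is classified as Z): it is in state V.
By R23 (it is in state V, it has marker Q1): it satisfies condition Q.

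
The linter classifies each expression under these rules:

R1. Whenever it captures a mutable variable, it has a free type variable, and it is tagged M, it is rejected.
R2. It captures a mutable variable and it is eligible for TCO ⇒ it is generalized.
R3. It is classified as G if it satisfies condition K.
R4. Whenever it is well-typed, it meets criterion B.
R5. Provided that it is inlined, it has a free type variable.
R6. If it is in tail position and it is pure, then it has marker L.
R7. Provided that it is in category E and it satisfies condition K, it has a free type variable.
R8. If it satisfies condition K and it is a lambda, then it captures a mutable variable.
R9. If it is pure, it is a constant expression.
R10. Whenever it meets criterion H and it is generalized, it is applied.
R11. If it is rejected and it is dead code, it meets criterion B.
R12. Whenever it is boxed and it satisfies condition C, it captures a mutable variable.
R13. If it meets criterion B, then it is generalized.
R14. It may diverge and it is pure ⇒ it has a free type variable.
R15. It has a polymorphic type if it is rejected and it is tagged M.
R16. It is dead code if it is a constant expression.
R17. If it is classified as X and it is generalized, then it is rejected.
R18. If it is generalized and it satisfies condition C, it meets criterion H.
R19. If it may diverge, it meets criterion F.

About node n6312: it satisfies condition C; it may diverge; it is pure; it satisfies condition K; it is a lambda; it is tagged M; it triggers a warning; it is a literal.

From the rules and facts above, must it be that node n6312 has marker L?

No

Forward chaining from the given facts derives: is classified as G, captures a mutable variable, is a constant expression, has a free type variable, is dead code, meets criterion F, is rejected, meets criterion B, is generalized, has a polymorphic type, meets criterion H, is applied.
The only rule concluding "it has marker L" is R6, which needs "it is in tail position"; that is never established.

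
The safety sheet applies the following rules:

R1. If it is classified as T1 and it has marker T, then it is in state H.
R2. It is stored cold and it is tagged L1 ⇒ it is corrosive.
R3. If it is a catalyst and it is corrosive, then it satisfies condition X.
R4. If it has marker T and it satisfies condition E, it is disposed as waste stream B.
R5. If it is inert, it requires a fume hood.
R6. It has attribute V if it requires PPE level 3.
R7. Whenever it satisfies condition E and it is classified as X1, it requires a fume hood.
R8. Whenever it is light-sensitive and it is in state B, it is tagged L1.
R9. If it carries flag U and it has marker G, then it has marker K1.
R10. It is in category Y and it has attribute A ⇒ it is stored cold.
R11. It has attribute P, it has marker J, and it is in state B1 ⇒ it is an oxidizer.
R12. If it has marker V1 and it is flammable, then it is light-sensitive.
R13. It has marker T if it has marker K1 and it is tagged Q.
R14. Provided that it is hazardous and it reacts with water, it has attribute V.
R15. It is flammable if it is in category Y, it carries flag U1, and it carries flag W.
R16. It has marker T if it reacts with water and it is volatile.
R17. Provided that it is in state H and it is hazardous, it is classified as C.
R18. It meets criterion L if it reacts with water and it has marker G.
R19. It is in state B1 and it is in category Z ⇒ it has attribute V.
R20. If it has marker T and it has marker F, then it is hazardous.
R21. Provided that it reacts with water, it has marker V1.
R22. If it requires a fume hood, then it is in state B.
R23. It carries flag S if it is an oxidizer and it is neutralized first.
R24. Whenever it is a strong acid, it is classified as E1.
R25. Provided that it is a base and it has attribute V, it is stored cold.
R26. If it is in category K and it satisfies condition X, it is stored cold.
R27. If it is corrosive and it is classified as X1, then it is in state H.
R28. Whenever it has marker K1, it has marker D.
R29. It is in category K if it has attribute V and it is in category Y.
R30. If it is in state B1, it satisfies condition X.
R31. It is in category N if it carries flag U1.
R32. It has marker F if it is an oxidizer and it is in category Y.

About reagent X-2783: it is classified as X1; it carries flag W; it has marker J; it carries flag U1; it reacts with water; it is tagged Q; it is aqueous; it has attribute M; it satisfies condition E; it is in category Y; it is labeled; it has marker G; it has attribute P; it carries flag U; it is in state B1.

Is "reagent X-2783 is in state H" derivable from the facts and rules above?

Yes

By R7 (it satisfies condition E, it is classified as X1): it requires a fume hood.
By R9 (it carries flag U, it has marker G): it has marker K1.
By R11 (it has attribute P, it has marker J, it is in state B1): it is an oxidizer.
By R13 (it has marker K1, it is tagged Q): it has marker T.
By R15 (it is in category Y, it carries flag U1, it carries flag W): it is flammable.
By R21 (it reacts with water): it has marker V1.
By R22 (it requires a fume hood): it is in state B.
By R30 (it is in state B1): it satisfies condition X.
By R32 (it is an oxidizer, it is in category Y): it has marker F.
By R12 (it has marker V1, it is flammable): it is light-sensitive.
By R20 (it has marker T, it has marker F): it is hazardous.
By R8 (it is light-sensitive, it is in state B): it is tagged L1.
By R14 (it is hazardous, it reacts with water): it has attribute V.
By R29 (it has attribute V, it is in category Y): it is in category K.
By R26 (it is in category K, it satisfies condition X): it is stored cold.
By R2 (it is stored cold, it is tagged L1): it is corrosive.
By R27 (it is corrosive, it is classified as X1): it is in state H.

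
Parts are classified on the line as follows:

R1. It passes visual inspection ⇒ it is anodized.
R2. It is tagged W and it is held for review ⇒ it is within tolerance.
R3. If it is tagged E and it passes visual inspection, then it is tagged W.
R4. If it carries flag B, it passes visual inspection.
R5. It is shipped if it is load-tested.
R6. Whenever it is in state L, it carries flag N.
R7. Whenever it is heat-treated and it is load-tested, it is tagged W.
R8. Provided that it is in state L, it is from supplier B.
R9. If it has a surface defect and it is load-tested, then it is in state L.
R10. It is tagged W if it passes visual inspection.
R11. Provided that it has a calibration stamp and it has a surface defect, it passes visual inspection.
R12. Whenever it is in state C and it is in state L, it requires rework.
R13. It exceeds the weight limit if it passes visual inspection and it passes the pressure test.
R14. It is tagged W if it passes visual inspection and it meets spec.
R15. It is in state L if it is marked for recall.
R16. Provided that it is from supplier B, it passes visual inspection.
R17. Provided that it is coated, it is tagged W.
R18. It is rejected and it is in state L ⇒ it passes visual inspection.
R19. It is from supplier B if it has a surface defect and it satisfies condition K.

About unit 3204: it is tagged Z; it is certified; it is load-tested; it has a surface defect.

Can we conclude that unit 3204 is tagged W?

By R9 (it has a surface defect, it is load-tested): it is in state L.
By R8 (it is in state L): it is from supplier B.
By R16 (it is from supplier B): it passes visual inspection.
By R10 (it passes visual inspection): it is tagged W.

Yes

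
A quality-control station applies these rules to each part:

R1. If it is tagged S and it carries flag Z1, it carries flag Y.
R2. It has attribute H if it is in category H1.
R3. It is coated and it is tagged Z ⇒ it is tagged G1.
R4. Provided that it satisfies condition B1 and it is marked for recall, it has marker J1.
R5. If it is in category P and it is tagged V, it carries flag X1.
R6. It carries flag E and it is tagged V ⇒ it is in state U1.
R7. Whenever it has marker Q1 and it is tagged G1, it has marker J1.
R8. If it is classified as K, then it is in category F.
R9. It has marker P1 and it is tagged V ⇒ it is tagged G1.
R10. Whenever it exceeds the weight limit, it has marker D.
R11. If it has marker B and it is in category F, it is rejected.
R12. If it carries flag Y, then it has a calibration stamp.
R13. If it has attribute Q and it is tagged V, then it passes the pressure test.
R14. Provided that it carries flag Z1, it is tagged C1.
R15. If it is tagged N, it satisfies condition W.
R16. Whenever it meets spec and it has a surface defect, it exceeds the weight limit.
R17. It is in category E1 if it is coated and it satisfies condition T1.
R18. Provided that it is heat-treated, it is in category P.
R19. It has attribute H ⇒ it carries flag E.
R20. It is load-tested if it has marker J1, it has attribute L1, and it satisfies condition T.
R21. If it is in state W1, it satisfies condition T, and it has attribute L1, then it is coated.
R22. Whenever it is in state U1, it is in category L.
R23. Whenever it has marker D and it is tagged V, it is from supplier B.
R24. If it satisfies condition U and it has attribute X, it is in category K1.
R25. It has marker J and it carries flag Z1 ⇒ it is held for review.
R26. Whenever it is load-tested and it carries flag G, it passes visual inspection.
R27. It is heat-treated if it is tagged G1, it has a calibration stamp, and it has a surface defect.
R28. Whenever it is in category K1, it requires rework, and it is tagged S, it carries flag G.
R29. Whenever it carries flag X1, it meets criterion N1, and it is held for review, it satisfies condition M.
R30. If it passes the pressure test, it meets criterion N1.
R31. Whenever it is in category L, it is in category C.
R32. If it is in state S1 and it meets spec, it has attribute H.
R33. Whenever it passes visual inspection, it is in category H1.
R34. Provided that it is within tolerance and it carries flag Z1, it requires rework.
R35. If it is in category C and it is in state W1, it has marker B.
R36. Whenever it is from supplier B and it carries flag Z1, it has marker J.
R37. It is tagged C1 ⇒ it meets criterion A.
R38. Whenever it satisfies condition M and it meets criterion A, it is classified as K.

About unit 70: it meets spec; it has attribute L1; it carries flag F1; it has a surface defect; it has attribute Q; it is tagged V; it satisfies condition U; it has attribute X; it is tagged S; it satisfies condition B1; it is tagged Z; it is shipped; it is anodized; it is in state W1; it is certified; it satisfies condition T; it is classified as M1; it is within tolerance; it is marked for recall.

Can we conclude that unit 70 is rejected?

Forward chaining from the given facts derives: has marker J1, passes the pressure test, exceeds the weight limit, is load-tested, is coated, is in category K1, meets criterion N1, is tagged G1, has marker D, is from supplier B.
The only rule concluding "it is rejected" is R11, which needs "it has marker B"; that is never established.

No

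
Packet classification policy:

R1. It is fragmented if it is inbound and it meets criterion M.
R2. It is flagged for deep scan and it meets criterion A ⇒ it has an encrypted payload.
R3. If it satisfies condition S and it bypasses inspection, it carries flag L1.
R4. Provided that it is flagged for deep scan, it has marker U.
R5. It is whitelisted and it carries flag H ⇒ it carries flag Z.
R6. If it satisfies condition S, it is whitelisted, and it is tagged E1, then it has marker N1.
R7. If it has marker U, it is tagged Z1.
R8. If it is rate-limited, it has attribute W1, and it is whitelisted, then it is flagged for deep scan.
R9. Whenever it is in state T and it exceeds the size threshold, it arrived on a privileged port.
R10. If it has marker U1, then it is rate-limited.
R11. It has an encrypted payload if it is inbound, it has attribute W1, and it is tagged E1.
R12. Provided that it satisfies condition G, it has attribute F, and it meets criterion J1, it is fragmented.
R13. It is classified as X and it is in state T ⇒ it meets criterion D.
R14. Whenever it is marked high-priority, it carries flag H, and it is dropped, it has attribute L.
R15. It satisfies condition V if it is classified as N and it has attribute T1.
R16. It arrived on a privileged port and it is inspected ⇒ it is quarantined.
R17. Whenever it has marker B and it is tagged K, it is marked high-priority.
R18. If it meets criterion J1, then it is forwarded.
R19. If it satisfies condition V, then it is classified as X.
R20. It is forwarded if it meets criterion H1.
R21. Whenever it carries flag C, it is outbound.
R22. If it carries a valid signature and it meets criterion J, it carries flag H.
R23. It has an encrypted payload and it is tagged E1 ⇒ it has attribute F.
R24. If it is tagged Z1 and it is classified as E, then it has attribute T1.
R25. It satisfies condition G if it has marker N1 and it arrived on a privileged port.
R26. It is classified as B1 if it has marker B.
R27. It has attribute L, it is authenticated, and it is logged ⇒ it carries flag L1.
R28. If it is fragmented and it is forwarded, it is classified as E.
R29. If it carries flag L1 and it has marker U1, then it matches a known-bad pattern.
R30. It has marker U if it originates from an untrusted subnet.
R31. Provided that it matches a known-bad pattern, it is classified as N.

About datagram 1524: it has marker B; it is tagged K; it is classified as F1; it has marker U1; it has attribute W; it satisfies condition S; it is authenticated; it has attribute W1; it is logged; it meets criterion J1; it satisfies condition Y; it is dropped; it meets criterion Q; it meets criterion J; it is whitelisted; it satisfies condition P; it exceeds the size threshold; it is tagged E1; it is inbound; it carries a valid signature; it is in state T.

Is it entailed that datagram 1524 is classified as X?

Yes

By R6 (it satisfies condition S, it is whitelisted, it is tagged E1): it has marker N1.
By R9 (it is in state T, it exceeds the size threshold): it arrived on a privileged port.
By R10 (it has marker U1): it is rate-limited.
By R11 (it is inbound, it has attribute W1, it is tagged E1): it has an encrypted payload.
By R17 (it has marker B, it is tagged K): it is marked high-priority.
By R18 (it meets criterion J1): it is forwarded.
By R22 (it carries a valid signature, it meets criterion J): it carries flag H.
By R23 (it has an encrypted payload, it is tagged E1): it has attribute F.
By R25 (it has marker N1, it arrived on a privileged port): it satisfies condition G.
By R8 (it is rate-limited, it has attribute W1, it is whitelisted): it is flagged for deep scan.
By R12 (it satisfies condition G, it has attribute F, it meets criterion J1): it is fragmented.
By R14 (it is marked high-priority, it carries flag H, it is dropped): it has attribute L.
By R27 (it has attribute L, it is authenticated, it is logged): it carries flag L1.
By R28 (it is fragmented, it is forwarded): it is classified as E.
By R29 (it carries flag L1, it has marker U1): it matches a known-bad pattern.
By R31 (it matches a known-bad pattern): it is classified as N.
By R4 (it is flagged for deep scan): it has marker U.
By R7 (it has marker U): it is tagged Z1.
By R24 (it is tagged Z1, it is classified as E): it has attribute T1.
By R15 (it is classified as N, it has attribute T1): it satisfies condition V.
By R19 (it satisfies condition V): it is classified as X.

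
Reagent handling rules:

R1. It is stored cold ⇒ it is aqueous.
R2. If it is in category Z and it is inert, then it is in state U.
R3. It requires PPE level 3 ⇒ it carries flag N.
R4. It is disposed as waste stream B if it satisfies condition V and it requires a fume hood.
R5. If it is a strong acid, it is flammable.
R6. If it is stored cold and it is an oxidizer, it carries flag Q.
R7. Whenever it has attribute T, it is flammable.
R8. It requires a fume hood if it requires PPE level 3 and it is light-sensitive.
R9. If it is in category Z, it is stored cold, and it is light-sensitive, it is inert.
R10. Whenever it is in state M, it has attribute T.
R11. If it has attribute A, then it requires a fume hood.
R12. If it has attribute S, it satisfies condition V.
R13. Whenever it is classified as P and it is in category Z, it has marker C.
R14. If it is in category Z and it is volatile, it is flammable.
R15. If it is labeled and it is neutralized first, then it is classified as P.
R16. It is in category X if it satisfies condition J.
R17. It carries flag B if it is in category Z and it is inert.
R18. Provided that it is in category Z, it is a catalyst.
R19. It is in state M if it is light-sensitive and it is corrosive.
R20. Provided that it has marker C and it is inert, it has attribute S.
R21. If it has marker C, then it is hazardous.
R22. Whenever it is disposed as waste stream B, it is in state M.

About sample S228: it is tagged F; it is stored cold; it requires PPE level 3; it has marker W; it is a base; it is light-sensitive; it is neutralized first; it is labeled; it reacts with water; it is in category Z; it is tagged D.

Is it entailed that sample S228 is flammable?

By R8 (it requires PPE level 3, it is light-sensitive): it requires a fume hood.
By R9 (it is in category Z, it is stored cold, it is light-sensitive): it is inert.
By R15 (it is labeled, it is neutralized first): it is classified as P.
By R13 (it is classified as P, it is in category Z): it has marker C.
By R20 (it has marker C, it is inert): it has attribute S.
By R12 (it has attribute S): it satisfies condition V.
By R4 (it satisfies condition V, it requires a fume hood): it is disposed as waste stream B.
By R22 (it is disposed as waste stream B): it is in state M.
By R10 (it is in state M): it has attribute T.
By R7 (it has attribute T): it is flammable.

Yes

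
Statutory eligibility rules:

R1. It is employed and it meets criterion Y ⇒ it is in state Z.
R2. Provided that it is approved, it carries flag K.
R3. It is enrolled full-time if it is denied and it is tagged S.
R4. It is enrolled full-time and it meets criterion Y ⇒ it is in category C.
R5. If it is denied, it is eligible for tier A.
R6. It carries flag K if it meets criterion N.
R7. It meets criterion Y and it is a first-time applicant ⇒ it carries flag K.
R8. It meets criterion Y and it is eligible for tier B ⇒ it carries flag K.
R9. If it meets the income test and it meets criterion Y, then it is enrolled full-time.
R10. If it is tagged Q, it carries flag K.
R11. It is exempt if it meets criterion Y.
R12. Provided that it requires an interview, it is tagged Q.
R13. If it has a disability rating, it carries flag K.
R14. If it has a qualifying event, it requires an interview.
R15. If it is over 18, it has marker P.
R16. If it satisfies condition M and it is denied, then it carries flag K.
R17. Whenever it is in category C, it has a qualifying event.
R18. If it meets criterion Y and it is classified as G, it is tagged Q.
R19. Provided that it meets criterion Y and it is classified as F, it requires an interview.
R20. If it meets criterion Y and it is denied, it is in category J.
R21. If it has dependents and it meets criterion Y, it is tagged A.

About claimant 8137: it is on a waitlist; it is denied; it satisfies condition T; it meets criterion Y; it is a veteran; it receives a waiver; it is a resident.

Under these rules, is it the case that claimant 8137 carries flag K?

No

Forward chaining from the given facts derives: is eligible for tier A, is exempt, is in category J.
Rules concluding "it carries flag K": R2 needs "it is approved"; R6 needs "it meets criterion N"; R7 needs "it is a first-time applicant"; R8 needs "it is eligible for tier B"; R10 needs "it is tagged Q"; R13 needs "it has a disability rating"; R16 needs "it satisfies condition M" — none of these are established.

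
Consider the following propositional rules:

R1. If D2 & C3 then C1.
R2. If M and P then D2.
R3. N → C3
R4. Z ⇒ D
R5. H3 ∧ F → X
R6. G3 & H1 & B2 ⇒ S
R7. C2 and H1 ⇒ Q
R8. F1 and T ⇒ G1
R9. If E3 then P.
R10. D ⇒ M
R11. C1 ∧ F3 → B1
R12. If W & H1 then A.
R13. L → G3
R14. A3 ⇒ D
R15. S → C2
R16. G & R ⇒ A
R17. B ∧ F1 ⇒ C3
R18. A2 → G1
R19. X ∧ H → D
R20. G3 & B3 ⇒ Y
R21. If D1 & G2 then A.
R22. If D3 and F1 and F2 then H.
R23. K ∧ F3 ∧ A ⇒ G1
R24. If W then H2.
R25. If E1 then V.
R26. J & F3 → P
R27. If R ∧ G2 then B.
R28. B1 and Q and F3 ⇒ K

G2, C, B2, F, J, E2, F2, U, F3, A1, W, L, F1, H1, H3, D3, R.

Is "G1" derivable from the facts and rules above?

Yes

X  (by R5: H3, F)
A  (by R12: W, H1)
G3  (by R13: L)
H  (by R22: D3, F1, F2)
P  (by R26: J, F3)
B  (by R27: R, G2)
S  (by R6: G3, H1, B2)
C2  (by R15: S)
C3  (by R17: B, F1)
D  (by R19: X, H)
Q  (by R7: C2, H1)
M  (by R10: D)
D2  (by R2: M, P)
C1  (by R1: D2, C3)
B1  (by R11: C1, F3)
K  (by R28: B1, Q, F3)
G1  (by R23: K, F3, A)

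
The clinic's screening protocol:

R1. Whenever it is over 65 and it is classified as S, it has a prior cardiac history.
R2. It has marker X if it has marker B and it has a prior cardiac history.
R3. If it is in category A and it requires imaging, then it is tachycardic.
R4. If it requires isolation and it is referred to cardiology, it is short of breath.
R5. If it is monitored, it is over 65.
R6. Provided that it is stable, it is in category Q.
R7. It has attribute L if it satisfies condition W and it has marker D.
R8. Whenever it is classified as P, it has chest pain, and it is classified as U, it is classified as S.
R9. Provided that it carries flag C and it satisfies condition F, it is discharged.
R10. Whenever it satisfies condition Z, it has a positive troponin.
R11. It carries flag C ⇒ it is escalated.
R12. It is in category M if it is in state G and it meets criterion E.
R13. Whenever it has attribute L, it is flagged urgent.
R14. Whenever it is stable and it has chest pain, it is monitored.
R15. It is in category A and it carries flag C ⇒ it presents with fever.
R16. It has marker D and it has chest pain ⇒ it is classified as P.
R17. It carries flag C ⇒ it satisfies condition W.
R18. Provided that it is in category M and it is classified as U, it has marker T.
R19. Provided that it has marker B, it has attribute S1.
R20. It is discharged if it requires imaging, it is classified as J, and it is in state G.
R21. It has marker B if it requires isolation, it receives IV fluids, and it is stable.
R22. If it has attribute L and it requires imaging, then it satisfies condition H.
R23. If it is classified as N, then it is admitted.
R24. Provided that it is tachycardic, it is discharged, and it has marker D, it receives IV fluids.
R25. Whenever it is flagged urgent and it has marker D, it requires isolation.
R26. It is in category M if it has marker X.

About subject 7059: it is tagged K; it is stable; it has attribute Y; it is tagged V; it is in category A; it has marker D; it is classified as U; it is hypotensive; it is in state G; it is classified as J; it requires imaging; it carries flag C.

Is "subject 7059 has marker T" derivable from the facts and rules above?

Forward chaining from the given facts derives: is tachycardic, is in category Q, is escalated, presents with fever, satisfies condition W, is discharged, receives IV fluids, has attribute L, is flagged urgent, satisfies condition H, requires isolation, has marker B, has attribute S1.
The only rule concluding "it has marker T" is R18, which needs "it is in category M"; that is never established.

No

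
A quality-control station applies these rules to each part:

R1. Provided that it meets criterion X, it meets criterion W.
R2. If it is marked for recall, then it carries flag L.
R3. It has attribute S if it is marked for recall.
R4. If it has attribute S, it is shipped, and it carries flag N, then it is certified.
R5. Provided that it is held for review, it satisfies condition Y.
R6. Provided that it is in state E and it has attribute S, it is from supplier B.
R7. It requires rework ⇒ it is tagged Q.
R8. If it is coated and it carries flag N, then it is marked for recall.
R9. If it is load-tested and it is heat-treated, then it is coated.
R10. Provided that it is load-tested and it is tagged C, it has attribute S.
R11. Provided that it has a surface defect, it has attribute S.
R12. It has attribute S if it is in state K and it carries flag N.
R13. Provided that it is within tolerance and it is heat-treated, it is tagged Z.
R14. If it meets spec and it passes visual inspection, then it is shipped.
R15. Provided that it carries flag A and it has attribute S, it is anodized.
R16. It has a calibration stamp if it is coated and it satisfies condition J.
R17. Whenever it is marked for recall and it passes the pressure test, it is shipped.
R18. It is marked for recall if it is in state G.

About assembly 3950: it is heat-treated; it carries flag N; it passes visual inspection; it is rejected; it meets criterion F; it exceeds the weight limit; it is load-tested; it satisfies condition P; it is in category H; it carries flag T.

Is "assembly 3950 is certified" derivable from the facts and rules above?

Forward chaining from the given facts derives: is coated, is marked for recall, carries flag L, has attribute S.
The only rule concluding "it is certified" is R4, which needs "it is shipped"; that is never established.

No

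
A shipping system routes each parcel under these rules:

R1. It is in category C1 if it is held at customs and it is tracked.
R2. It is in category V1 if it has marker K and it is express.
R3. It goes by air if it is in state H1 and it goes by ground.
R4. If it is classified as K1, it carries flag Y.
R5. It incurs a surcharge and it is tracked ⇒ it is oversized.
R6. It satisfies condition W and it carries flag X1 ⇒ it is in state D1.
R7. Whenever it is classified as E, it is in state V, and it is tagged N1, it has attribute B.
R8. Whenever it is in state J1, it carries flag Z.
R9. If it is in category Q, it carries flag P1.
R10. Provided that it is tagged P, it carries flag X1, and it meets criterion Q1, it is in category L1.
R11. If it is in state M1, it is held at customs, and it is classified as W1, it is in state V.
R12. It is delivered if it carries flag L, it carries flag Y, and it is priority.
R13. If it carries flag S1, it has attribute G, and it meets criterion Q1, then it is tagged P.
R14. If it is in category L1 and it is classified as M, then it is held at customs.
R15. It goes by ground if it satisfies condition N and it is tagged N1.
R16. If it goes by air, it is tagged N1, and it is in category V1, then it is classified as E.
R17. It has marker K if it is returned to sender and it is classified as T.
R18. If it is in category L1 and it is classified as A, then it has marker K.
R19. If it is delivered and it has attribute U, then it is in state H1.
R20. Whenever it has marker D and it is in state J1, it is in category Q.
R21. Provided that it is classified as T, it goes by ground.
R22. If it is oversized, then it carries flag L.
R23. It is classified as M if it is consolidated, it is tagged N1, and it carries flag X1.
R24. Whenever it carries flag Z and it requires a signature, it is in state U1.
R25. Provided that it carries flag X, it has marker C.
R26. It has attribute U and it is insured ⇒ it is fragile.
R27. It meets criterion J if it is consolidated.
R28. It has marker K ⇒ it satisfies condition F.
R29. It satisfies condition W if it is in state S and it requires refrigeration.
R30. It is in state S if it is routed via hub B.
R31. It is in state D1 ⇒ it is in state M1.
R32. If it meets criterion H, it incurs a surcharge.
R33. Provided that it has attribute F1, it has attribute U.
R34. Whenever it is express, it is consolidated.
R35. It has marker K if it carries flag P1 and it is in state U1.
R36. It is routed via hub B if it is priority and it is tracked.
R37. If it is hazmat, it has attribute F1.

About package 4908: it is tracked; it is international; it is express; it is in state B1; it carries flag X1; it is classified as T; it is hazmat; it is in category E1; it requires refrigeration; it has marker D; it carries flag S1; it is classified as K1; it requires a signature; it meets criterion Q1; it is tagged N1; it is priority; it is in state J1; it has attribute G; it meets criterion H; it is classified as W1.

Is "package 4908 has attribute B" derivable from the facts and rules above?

Yes

By R4 (it is classified as K1): it carries flag Y.
By R8 (it is in state J1): it carries flag Z.
By R13 (it carries flag S1, it has attribute G, it meets criterion Q1): it is tagged P.
By R20 (it has marker D, it is in state J1): it is in category Q.
By R21 (it is classified as T): it goes by ground.
By R24 (it carries flag Z, it requires a signature): it is in state U1.
By R32 (it meets criterion H): it incurs a surcharge.
By R34 (it is express): it is consolidated.
By R36 (it is priority, it is tracked): it is routed via hub B.
By R37 (it is hazmat): it has attribute F1.
By R5 (it incurs a surcharge, it is tracked): it is oversized.
By R9 (it is in category Q): it carries flag P1.
By R10 (it is tagged P, it carries flag X1, it meets criterion Q1): it is in category L1.
By R22 (it is oversized): it carries flag L.
By R23 (it is consolidated, it is tagged N1, it carries flag X1): it is classified as M.
By R30 (it is routed via hub B): it is in state S.
By R33 (it has attribute F1): it has attribute U.
By R35 (it carries flag P1, it is in state U1): it has marker K.
By R2 (it has marker K, it is express): it is in category V1.
By R12 (it carries flag L, it carries flag Y, it is priority): it is delivered.
By R14 (it is in category L1, it is classified as M): it is held at customs.
By R19 (it is delivered, it has attribute U): it is in state H1.
By R29 (it is in state S, it requires refrigeration): it satisfies condition W.
By R3 (it is in state H1, it goes by ground): it goes by air.
By R6 (it satisfies condition W, it carries flag X1): it is in state D1.
By R16 (it goes by air, it is tagged N1, it is in category V1): it is classified as E.
By R31 (it is in state D1): it is in state M1.
By R11 (it is in state M1, it is held at customs, it is classified as W1): it is in state V.
By R7 (it is classified as E, it is in state V, it is tagged N1): it has attribute B.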